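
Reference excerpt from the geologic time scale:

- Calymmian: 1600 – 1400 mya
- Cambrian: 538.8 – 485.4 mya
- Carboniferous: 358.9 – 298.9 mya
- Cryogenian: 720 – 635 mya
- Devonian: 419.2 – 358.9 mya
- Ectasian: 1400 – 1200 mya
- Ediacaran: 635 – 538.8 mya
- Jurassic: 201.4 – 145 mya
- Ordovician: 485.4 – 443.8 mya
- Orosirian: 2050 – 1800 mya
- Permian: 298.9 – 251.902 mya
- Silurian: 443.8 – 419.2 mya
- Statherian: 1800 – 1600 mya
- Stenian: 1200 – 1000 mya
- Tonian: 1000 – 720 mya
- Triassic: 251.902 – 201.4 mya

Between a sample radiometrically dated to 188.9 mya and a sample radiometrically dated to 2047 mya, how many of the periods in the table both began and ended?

2047 Ma sits inside the Orosirian (2050–1800) and 188.9 Ma inside the Jurassic (201.4–145); neither of those is wholly between the two dates.
The listed periods lying completely between them are Statherian, Calymmian, Ectasian, Stenian, Tonian, Cryogenian, Ediacaran, Cambrian, Ordovician, Silurian, Devonian, Carboniferous, Permian, Triassic — 14 in all.

14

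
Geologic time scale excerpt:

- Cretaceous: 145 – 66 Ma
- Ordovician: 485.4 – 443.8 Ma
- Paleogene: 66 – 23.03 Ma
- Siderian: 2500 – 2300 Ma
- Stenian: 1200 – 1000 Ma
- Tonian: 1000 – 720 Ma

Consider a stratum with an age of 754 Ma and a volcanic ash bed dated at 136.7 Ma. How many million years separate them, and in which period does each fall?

617.3 million years apart; the first in the Tonian, the second in the Cretaceous

Elapsed time: 754 − 136.7 = 617.3 Myr.
754 Ma lies within 1000–720 Ma: Tonian.
136.7 Ma lies within 145–66 Ma: Cretaceous.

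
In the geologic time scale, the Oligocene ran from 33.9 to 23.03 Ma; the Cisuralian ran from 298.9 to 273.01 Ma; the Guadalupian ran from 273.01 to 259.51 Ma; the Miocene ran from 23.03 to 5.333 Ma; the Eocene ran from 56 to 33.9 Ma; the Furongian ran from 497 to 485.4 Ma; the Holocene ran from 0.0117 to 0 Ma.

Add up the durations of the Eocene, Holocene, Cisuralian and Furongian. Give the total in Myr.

59.6017 million years

Duration is start − end for each: (56 − 33.9) + (0.0117 − 0) + (298.9 − 273.01) + (497 − 485.4).
That is 22.1 + 0.0117 + 25.89 + 11.6, which totals 59.6017 million years.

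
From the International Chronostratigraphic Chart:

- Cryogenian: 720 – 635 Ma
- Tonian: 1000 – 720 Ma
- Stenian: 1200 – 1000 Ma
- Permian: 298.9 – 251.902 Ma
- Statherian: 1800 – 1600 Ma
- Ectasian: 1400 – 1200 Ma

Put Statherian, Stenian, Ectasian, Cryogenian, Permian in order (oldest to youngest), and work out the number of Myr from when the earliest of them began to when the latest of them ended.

From the excerpt: Statherian 1800–1600; Stenian 1200–1000; Ectasian 1400–1200; Cryogenian 720–635; Permian 298.9–251.902 (Ma).
Larger Ma is earlier, so the oldest is Statherian and the youngest is Permian; oldest to youngest: Statherian, Ectasian, Stenian, Cryogenian, Permian.
Oldest start 1800 minus youngest end 251.902 gives 1548.098 Myr overall.

Statherian, Ectasian, Stenian, Cryogenian, Permian; total span 1548.098 Myr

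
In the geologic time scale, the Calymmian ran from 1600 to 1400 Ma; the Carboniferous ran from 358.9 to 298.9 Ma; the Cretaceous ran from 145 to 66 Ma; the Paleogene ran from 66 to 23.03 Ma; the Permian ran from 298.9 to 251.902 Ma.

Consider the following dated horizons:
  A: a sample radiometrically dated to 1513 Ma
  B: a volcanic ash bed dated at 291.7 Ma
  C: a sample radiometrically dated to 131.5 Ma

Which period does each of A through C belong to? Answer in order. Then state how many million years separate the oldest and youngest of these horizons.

A: 1513 Ma lies in 1600–1400 Ma, so Calymmian.
B: 291.7 Ma lies in 298.9–251.902 Ma, so Permian.
C: 131.5 Ma lies in 145–66 Ma, so Cretaceous.
Oldest = 1513 Ma, youngest = 131.5 Ma → span 1381.5 Myr.

A — Calymmian; B — Permian; C — Cretaceous; span 1381.5 million years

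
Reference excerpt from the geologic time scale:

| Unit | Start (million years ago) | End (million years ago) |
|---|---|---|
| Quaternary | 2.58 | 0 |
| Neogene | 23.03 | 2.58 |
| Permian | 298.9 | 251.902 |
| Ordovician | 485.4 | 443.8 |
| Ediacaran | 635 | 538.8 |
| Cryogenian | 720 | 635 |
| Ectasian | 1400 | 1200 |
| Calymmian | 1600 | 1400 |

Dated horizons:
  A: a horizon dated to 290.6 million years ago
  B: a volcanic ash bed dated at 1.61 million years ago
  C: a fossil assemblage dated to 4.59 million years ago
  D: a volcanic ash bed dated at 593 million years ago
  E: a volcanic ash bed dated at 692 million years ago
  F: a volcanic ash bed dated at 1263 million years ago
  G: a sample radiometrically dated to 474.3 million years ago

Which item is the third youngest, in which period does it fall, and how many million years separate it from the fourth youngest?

A, in the Permian; 183.7 million years to G

Smaller Ma means younger, so youngest first: B 1.61 < C 4.59 < A 290.6 < G 474.3 < D 593 < E 692 < F 1263.
Counting 3 along gives A (290.6 Ma); the excerpt puts that inside the Permian, 298.9–251.902 Ma.
Next in line is G (474.3 Ma), and 474.3 − 290.6 = 183.7 Myr.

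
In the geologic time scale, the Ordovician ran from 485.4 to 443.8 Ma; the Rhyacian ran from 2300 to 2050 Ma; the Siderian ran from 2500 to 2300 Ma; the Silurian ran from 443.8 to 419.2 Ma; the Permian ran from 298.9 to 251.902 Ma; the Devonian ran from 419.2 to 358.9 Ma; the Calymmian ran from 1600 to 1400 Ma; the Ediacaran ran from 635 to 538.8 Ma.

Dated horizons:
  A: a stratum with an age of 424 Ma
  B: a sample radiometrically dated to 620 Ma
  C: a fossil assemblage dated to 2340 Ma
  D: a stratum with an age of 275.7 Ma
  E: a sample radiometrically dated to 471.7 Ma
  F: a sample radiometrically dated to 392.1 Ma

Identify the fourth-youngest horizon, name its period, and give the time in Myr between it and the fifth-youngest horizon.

E, in the Ordovician; 148.3 million years to B

Sorted youngest-first by Ma: D (275.7), F (392.1), A (424), E (471.7), B (620), C (2340).
The fourth youngest is E at 471.7 Ma, which lies in 485.4–443.8 Ma: the Ordovician.
The fifth youngest is B at 620 Ma; separation = |471.7 − 620| = 148.3 Myr.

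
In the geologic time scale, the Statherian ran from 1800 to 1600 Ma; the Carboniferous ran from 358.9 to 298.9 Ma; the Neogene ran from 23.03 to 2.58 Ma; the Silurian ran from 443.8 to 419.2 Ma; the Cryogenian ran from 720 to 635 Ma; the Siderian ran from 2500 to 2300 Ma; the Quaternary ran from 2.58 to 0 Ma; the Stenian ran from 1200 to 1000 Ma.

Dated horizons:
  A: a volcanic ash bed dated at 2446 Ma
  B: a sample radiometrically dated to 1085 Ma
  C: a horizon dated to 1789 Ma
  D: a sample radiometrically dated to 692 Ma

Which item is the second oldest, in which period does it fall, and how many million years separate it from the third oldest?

Sorted oldest-first by Ma: A (2446), C (1789), B (1085), D (692).
The second oldest is C at 1789 Ma, which lies in 1800–1600 Ma: the Statherian.
The third oldest is B at 1085 Ma; separation = |1789 − 1085| = 704 Myr.

C, in the Statherian; 704 million years to B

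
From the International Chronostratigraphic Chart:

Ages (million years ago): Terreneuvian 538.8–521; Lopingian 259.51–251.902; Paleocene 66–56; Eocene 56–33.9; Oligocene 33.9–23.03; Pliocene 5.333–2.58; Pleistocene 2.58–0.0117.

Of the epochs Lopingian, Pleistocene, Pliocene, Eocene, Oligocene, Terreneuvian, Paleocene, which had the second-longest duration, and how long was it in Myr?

Start − end for each: Lopingian 259.51 − 251.902 = 7.608; Pleistocene 2.58 − 0.0117 = 2.5683; Pliocene 5.333 − 2.58 = 2.753; Eocene 56 − 33.9 = 22.1; Oligocene 33.9 − 23.03 = 10.87; Terreneuvian 538.8 − 521 = 17.8; Paleocene 66 − 56 = 10.
Ranking these from longest: Eocene > Terreneuvian > Oligocene > Paleocene > Lopingian > Pliocene > Pleistocene.
Position 2 in that ranking is Terreneuvian, which lasted 17.8 Myr.

Terreneuvian, 17.8 million years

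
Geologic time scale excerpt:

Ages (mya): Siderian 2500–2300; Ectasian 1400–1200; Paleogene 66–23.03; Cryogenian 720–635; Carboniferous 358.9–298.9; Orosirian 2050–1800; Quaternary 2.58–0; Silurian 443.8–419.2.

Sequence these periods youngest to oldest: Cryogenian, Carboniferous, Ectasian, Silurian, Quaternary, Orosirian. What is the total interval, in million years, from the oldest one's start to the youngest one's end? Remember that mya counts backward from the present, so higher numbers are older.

From the excerpt: Cryogenian 720–635; Carboniferous 358.9–298.9; Ectasian 1400–1200; Silurian 443.8–419.2; Quaternary 2.58–0; Orosirian 2050–1800 (Ma).
Larger Ma is earlier, so the oldest is Orosirian and the youngest is Quaternary; youngest to oldest: Quaternary, Carboniferous, Silurian, Cryogenian, Ectasian, Orosirian.
Oldest start 2050 minus youngest end 0 gives 2050 Myr overall.

Quaternary → Carboniferous → Silurian → Cryogenian → Ectasian → Orosirian; total span 2050 Myr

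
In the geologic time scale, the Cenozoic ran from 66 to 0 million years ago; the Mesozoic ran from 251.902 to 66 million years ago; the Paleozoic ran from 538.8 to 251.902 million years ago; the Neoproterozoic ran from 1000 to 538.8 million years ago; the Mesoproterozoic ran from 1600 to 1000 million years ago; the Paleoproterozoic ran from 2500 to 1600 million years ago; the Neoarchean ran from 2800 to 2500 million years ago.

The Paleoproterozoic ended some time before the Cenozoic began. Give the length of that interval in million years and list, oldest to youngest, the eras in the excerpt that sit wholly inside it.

1534 million years; Mesoproterozoic, Neoproterozoic, Paleozoic, Mesozoic

The Paleoproterozoic closes at 1600 Ma and the Cenozoic opens at 66 Ma, so the interval is 1600 − 66 = 1534 Myr.
An era fits inside if it starts at or after 1600 Ma and ends at or before 66 Ma; oldest first that gives Mesoproterozoic, Neoproterozoic, Paleozoic, Mesozoic.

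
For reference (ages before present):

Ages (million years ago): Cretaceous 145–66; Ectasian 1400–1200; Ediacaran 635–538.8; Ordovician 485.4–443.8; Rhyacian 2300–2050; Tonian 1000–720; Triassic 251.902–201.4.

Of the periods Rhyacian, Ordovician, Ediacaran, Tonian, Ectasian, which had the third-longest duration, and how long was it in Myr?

Ectasian, 200 million years

Start − end for each: Rhyacian 2300 − 2050 = 250; Ordovician 485.4 − 443.8 = 41.6; Ediacaran 635 − 538.8 = 96.2; Tonian 1000 − 720 = 280; Ectasian 1400 − 1200 = 200.
Ranking these from longest: Tonian > Rhyacian > Ectasian > Ediacaran > Ordovician.
Position 3 in that ranking is Ectasian, which lasted 200 Myr.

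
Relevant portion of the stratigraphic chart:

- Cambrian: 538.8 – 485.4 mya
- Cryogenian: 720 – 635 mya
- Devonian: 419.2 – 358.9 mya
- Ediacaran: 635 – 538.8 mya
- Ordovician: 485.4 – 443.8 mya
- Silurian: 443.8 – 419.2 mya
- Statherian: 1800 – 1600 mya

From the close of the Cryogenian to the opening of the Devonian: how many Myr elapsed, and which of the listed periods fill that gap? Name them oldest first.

215.8 million years; Ediacaran, Cambrian, Ordovician, Silurian

The Cryogenian closes at 635 Ma and the Devonian opens at 419.2 Ma, so the interval is 635 − 419.2 = 215.8 Myr.
A period fits inside if it starts at or after 635 Ma and ends at or before 419.2 Ma; oldest first that gives Ediacaran, Cambrian, Ordovician, Silurian.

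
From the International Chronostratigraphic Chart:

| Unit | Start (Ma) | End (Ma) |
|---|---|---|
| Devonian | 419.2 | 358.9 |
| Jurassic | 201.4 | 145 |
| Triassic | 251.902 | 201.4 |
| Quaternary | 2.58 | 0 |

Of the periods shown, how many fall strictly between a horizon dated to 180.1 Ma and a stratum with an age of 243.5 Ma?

Checking each listed span, none has both start < 243.5 Ma and end > 180.1 Ma — every period straddles one of the two dates or lies outside them — so the count is 0.

0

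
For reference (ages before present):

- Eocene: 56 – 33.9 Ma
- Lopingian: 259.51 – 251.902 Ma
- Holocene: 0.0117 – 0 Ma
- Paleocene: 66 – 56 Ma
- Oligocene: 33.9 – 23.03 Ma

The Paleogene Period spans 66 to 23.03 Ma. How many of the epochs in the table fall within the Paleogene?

3

Epochs inside 66–23.03 Ma: Paleocene, Eocene, Oligocene — 3 in total.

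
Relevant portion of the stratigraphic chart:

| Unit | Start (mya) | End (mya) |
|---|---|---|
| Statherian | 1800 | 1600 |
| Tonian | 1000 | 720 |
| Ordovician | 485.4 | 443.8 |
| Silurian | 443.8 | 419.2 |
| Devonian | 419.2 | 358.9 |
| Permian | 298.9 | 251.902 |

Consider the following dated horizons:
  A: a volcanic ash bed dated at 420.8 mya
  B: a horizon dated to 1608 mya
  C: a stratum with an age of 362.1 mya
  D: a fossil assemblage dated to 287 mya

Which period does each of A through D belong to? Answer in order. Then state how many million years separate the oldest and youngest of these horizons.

A — Silurian; B — Statherian; C — Devonian; D — Permian; span 1321 million years

Match each age against the start–end ranges in the excerpt: A = 420.8 Ma → Silurian (443.8–419.2); B = 1608 Ma → Statherian (1800–1600); C = 362.1 Ma → Devonian (419.2–358.9); D = 287 Ma → Permian (298.9–251.902).
The largest age is 1608 Ma and the smallest is 287 Ma; their difference is 1321 Myr.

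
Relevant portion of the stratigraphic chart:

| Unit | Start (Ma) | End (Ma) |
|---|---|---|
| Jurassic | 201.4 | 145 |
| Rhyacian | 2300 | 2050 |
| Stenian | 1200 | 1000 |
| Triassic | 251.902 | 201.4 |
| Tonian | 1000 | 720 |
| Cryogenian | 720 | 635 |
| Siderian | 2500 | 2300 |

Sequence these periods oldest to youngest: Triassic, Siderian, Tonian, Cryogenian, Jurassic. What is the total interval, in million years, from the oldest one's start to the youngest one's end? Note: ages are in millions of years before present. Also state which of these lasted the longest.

From the excerpt: Triassic 251.902–201.4; Siderian 2500–2300; Tonian 1000–720; Cryogenian 720–635; Jurassic 201.4–145 (Ma).
Larger Ma is earlier, so the oldest is Siderian and the youngest is Jurassic; oldest to youngest: Siderian, Tonian, Cryogenian, Triassic, Jurassic.
Oldest start 2500 minus youngest end 145 gives 2355 Myr overall.
Individual lengths (start − end): Siderian 200; Jurassic 56.4; Tonian 280; Triassic 50.502; Cryogenian 85. The largest is Tonian at 280 Myr.

Siderian, Tonian, Cryogenian, Triassic, Jurassic; total span 2355 Myr; longest is Tonian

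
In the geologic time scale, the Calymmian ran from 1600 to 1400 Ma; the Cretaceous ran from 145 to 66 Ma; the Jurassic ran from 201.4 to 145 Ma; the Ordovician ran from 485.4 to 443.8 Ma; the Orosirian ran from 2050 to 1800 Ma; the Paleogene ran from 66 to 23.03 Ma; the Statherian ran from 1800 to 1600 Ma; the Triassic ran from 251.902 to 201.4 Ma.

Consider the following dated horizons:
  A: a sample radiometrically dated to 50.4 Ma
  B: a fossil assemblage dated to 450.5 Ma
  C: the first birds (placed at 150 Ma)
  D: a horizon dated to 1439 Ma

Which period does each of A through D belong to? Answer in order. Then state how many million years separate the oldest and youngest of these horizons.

A — Paleogene; B — Ordovician; C — Jurassic; D — Calymmian; span 1388.6 million years

A: 50.4 Ma lies in 66–23.03 Ma, so Paleogene.
B: 450.5 Ma lies in 485.4–443.8 Ma, so Ordovician.
C: 150 Ma lies in 201.4–145 Ma, so Jurassic.
D: 1439 Ma lies in 1600–1400 Ma, so Calymmian.
Oldest = 1439 Ma, youngest = 50.4 Ma → span 1388.6 Myr.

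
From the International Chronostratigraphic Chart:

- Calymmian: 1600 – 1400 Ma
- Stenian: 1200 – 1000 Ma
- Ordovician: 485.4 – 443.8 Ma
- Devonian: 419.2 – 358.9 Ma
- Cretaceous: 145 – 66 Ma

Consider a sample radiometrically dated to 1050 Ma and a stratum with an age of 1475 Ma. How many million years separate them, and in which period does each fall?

Elapsed time: 1475 − 1050 = 425 Myr.
1050 Ma lies within 1200–1000 Ma: Stenian.
1475 Ma lies within 1600–1400 Ma: Calymmian.

425 million years apart; the first in the Stenian, the second in the Calymmian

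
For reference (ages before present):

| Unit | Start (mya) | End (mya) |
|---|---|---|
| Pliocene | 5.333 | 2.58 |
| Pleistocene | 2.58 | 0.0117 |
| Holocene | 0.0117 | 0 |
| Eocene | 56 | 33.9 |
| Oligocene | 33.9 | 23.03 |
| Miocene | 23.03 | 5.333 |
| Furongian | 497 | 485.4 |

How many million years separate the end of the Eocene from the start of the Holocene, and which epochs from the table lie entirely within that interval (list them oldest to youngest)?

End of Eocene = 33.9 Ma; start of Holocene = 0.0117 Ma.
Gap = 33.9 − 0.0117 = 33.8883 Myr.
Epochs wholly inside 33.9–0.0117 Ma: Oligocene (33.9–23.03), Miocene (23.03–5.333), Pliocene (5.333–2.58), Pleistocene (2.58–0.0117).

33.8883 million years; Oligocene, Miocene, Pliocene, Pleistocene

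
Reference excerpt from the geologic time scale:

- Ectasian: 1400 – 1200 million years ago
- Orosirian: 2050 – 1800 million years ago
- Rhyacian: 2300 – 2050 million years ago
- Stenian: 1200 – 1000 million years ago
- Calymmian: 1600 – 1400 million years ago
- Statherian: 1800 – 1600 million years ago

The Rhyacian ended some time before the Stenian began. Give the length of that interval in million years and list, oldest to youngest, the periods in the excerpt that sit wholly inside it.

850 million years; Orosirian, Statherian, Calymmian, Ectasian

The Rhyacian closes at 2050 Ma and the Stenian opens at 1200 Ma, so the interval is 2050 − 1200 = 850 Myr.
A period fits inside if it starts at or after 2050 Ma and ends at or before 1200 Ma; oldest first that gives Orosirian, Statherian, Calymmian, Ectasian.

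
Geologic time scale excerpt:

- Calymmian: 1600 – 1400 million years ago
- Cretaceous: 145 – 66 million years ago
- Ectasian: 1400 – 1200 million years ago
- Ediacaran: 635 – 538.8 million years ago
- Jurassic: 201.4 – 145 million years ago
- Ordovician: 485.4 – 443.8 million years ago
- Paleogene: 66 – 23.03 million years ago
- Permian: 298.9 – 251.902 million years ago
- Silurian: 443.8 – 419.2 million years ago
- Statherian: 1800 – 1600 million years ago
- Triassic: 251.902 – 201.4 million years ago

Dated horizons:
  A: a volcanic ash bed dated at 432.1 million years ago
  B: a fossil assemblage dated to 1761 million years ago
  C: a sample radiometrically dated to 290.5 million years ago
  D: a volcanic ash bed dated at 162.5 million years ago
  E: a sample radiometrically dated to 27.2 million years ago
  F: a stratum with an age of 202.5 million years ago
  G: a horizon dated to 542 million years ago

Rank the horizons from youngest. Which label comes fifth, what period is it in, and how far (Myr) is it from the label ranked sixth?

Sorted youngest-first by Ma: E (27.2), D (162.5), F (202.5), C (290.5), A (432.1), G (542), B (1761).
The fifth youngest is A at 432.1 Ma, which lies in 443.8–419.2 Ma: the Silurian.
The sixth youngest is G at 542 Ma; separation = |432.1 − 542| = 109.9 Myr.

A, in the Silurian; 109.9 million years to G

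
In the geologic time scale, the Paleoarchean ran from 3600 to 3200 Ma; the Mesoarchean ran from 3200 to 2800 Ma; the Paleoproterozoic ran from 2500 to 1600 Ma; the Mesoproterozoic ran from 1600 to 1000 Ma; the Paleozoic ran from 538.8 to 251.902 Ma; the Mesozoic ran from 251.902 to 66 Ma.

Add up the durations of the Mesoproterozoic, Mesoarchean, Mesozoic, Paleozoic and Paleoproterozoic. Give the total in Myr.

2372.8 million years

Each duration: Mesoproterozoic = 600; Mesoarchean = 400; Mesozoic = 185.902; Paleozoic = 286.898; Paleoproterozoic = 900.
Sum: 600 + 400 + 185.902 + 286.898 + 900 = 2372.8 Myr.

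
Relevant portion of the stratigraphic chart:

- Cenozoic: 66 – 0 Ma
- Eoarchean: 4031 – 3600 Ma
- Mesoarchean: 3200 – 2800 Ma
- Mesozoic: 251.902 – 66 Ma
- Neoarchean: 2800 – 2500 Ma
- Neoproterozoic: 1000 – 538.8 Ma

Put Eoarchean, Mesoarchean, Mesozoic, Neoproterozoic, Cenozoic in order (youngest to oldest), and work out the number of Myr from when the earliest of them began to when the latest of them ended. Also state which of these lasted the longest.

Cenozoic, Mesozoic, Neoproterozoic, Mesoarchean, Eoarchean; total span 4031 Myr; longest is Neoproterozoic

From the excerpt: Eoarchean 4031–3600; Mesoarchean 3200–2800; Mesozoic 251.902–66; Neoproterozoic 1000–538.8; Cenozoic 66–0 (Ma).
Larger Ma is earlier, so the oldest is Eoarchean and the youngest is Cenozoic; youngest to oldest: Cenozoic, Mesozoic, Neoproterozoic, Mesoarchean, Eoarchean.
Oldest start 4031 minus youngest end 0 gives 4031 Myr overall.
Individual lengths (start − end): Cenozoic 66; Neoproterozoic 461.2; Eoarchean 431; Mesozoic 185.902; Mesoarchean 400. The largest is Neoproterozoic at 461.2 Myr.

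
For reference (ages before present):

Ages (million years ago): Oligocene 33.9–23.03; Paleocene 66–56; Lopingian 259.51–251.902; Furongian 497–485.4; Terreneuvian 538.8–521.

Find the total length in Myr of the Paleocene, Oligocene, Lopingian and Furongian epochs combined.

40.078 million years

Duration is start − end for each: (66 − 56) + (33.9 − 23.03) + (259.51 − 251.902) + (497 − 485.4).
That is 10 + 10.87 + 7.608 + 11.6, which totals 40.078 million years.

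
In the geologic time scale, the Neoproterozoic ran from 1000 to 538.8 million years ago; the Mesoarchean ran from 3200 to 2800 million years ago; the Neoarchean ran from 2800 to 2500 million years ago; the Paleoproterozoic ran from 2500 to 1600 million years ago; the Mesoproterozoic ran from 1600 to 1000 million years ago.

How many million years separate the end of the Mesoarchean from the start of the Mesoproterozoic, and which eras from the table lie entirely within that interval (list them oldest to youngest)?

1200 million years; Neoarchean, Paleoproterozoic

End of Mesoarchean = 2800 Ma; start of Mesoproterozoic = 1600 Ma.
Gap = 2800 − 1600 = 1200 Myr.
Eras wholly inside 2800–1600 Ma: Neoarchean (2800–2500), Paleoproterozoic (2500–1600).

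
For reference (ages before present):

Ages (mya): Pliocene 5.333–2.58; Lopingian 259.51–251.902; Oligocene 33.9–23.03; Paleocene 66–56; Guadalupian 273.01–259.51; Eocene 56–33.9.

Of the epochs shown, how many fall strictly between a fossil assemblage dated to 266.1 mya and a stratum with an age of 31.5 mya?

The older date is 266.1 Ma and the younger is 31.5 Ma.
Epochs with start < 266.1 and end > 31.5 Ma: Lopingian (259.51–251.902), Paleocene (66–56), Eocene (56–33.9).
That is 3 complete epochs.

3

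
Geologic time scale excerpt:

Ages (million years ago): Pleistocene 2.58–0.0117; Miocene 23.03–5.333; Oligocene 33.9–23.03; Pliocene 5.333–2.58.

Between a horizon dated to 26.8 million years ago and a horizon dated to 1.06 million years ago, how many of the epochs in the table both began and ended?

2

26.8 Ma sits inside the Oligocene (33.9–23.03) and 1.06 Ma inside the Pleistocene (2.58–0.0117); neither of those is wholly between the two dates.
The listed epochs lying completely between them are Miocene, Pliocene — 2 in all.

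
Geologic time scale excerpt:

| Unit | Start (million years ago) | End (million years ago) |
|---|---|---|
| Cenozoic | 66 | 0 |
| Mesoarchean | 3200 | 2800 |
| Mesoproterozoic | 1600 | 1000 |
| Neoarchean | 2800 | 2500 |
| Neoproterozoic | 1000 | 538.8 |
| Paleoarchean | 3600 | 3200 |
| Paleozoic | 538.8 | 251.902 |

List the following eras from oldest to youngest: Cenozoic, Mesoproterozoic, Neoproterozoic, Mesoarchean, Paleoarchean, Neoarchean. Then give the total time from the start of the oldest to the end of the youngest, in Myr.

Paleoarchean, Mesoarchean, Neoarchean, Mesoproterozoic, Neoproterozoic, Cenozoic; total span 3600 Myr

Start ages (Ma): Paleoarchean 3600, Mesoarchean 3200, Neoarchean 2800, Mesoproterozoic 1600, Neoproterozoic 1000, Cenozoic 66.
Ordered oldest to youngest: Paleoarchean, Mesoarchean, Neoarchean, Mesoproterozoic, Neoproterozoic, Cenozoic.
Span = 3600 − 0 = 3600 Myr.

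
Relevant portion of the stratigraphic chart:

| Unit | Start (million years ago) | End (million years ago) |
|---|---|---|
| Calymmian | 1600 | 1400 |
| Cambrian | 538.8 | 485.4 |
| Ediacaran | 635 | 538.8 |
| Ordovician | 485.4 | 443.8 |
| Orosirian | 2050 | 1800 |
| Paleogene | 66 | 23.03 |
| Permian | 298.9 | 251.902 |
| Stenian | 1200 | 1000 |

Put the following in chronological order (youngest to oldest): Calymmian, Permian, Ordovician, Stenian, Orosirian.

Sorting by start age (ascending Ma, since larger Ma = older): Permian start 298.9, Ordovician start 485.4, Stenian start 1200, Calymmian start 1600, Orosirian start 2050.

Permian, then Ordovician, then Stenian, then Calymmian, then Orosirian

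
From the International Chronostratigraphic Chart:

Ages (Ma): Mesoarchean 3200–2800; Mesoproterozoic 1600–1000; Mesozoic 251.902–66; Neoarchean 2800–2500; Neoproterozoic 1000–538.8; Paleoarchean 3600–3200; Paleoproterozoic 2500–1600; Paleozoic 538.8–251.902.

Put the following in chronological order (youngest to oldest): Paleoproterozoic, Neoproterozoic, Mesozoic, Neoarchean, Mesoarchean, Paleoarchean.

Mesozoic, Neoproterozoic, Paleoproterozoic, Neoarchean, Mesoarchean, Paleoarchean

Read off each span (Ma): Paleoproterozoic 2500–1600; Neoproterozoic 1000–538.8; Mesozoic 251.902–66; Neoarchean 2800–2500; Mesoarchean 3200–2800; Paleoarchean 3600–3200.
Larger Ma is older, so oldest→youngest is Paleoarchean, Mesoarchean, Neoarchean, Paleoproterozoic, Neoproterozoic, Mesozoic; reverse it for youngest→oldest.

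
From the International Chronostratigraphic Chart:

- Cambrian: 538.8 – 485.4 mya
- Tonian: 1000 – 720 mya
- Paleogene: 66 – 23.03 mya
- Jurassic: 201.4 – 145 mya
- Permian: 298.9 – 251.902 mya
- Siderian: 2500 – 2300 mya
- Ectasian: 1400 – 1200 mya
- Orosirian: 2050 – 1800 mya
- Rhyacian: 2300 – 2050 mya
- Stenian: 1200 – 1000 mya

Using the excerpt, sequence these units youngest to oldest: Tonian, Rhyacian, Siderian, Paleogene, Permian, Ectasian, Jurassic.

Paleogene, Jurassic, Permian, Tonian, Ectasian, Rhyacian, Siderian

The oldest of these is Siderian (starts 2500 Ma) and the youngest is Paleogene (ends 23.03 Ma).
In between, by decreasing start age: Rhyacian (2300), Ectasian (1400), Tonian (1000), Permian (298.9), Jurassic (201.4).
Listing youngest first means reversing that sequence.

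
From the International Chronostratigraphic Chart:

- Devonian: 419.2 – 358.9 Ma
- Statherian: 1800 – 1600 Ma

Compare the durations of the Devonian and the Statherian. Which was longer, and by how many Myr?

Devonian: 419.2 − 358.9 = 60.3 Myr.
Statherian: 1800 − 1600 = 200 Myr.
Difference: 200 − 60.3 = 139.7 Myr, so the Statherian was longer.

Statherian, by 139.7 million years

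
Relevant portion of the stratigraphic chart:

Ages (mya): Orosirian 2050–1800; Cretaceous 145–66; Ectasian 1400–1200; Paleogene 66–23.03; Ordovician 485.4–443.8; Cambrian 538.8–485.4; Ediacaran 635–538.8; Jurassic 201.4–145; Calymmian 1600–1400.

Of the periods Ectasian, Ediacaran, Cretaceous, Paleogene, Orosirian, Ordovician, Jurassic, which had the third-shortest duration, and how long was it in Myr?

Durations: Ectasian 200; Ediacaran 96.2; Cretaceous 79; Paleogene 42.97; Orosirian 250; Ordovician 41.6; Jurassic 56.4 Myr.
Sorted shortest-first: Ordovician (41.6), Paleogene (42.97), Jurassic (56.4), Cretaceous (79), Ediacaran (96.2), Ectasian (200), Orosirian (250).
The third shortest is Jurassic at 56.4 Myr.

Jurassic, 56.4 million years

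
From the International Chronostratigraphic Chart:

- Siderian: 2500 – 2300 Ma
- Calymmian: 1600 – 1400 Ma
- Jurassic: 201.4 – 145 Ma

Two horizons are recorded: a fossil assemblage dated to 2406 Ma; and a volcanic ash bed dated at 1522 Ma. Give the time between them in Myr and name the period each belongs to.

Elapsed time: 2406 − 1522 = 884 Myr.
2406 Ma lies within 2500–2300 Ma: Siderian.
1522 Ma lies within 1600–1400 Ma: Calymmian.

884 million years apart; the first in the Siderian, the second in the Calymmian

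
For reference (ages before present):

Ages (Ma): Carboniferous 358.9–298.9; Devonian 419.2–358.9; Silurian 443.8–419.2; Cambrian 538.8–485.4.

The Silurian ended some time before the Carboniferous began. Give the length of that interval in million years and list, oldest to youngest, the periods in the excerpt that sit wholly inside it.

60.3 million years; Devonian

End of Silurian = 419.2 Ma; start of Carboniferous = 358.9 Ma.
Gap = 419.2 − 358.9 = 60.3 Myr.
Periods wholly inside 419.2–358.9 Ma: Devonian (419.2–358.9).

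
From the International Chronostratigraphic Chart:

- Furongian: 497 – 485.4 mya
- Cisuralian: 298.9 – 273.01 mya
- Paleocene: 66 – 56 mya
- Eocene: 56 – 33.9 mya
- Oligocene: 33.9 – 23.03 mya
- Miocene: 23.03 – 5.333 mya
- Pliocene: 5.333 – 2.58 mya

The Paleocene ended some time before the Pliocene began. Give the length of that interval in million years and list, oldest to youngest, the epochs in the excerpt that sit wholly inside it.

End of Paleocene = 56 Ma; start of Pliocene = 5.333 Ma.
Gap = 56 − 5.333 = 50.667 Myr.
Epochs wholly inside 56–5.333 Ma: Eocene (56–33.9), Oligocene (33.9–23.03), Miocene (23.03–5.333).

50.667 million years; Eocene, Oligocene, Miocene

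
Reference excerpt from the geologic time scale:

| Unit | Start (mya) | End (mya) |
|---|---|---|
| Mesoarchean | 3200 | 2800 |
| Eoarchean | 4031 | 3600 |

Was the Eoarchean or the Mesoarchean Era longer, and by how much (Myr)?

Eoarchean, by 31 million years

Eoarchean: 4031 − 3600 = 431 Myr.
Mesoarchean: 3200 − 2800 = 400 Myr.
Difference: 431 − 400 = 31 Myr, so the Eoarchean was longer.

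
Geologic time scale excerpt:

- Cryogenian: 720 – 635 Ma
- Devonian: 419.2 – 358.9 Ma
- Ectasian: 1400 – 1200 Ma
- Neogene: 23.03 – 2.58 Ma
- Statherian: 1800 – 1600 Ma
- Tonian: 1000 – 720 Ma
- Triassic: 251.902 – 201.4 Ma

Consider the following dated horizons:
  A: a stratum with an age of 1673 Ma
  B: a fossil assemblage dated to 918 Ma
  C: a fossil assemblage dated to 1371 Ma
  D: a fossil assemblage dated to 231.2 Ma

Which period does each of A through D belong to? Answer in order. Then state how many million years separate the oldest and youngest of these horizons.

A — Statherian; B — Tonian; C — Ectasian; D — Triassic; span 1441.8 million years

A: 1673 Ma lies in 1800–1600 Ma, so Statherian.
B: 918 Ma lies in 1000–720 Ma, so Tonian.
C: 1371 Ma lies in 1400–1200 Ma, so Ectasian.
D: 231.2 Ma lies in 251.902–201.4 Ma, so Triassic.
Oldest = 1673 Ma, youngest = 231.2 Ma → span 1441.8 Myr.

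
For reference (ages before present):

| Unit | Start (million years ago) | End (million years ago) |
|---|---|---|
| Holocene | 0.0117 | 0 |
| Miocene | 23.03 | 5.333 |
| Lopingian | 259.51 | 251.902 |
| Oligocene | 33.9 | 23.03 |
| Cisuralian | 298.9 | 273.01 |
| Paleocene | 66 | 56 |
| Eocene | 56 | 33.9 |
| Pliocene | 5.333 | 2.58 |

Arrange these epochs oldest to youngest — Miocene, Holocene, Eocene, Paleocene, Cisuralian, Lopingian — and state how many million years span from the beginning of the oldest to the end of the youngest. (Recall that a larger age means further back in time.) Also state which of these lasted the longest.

Start ages (Ma): Cisuralian 298.9, Lopingian 259.51, Paleocene 66, Eocene 56, Miocene 23.03, Holocene 0.0117.
Ordered oldest to youngest: Cisuralian, Lopingian, Paleocene, Eocene, Miocene, Holocene.
Span = 298.9 − 0 = 298.9 Myr.
Durations: Holocene 0.0117, Paleocene 10, Lopingian 7.608, Miocene 17.697, Cisuralian 25.89, Eocene 22.1 → longest is Cisuralian (25.89 Myr).

Cisuralian, Lopingian, Paleocene, Eocene, Miocene, Holocene; total span 298.9 Myr; longest is Cisuralian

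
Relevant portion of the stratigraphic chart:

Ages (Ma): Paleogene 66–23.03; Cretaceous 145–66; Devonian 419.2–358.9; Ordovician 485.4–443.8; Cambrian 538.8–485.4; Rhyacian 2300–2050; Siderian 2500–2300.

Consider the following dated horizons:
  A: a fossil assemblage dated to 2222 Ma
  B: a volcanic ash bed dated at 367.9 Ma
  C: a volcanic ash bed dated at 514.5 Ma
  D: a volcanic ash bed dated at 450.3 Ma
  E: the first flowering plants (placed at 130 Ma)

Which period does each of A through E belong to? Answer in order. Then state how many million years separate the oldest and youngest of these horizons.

Match each age against the start–end ranges in the excerpt: A = 2222 Ma → Rhyacian (2300–2050); B = 367.9 Ma → Devonian (419.2–358.9); C = 514.5 Ma → Cambrian (538.8–485.4); D = 450.3 Ma → Ordovician (485.4–443.8); E = 130 Ma → Cretaceous (145–66).
The largest age is 2222 Ma and the smallest is 130 Ma; their difference is 2092 Myr.

A — Rhyacian; B — Devonian; C — Cambrian; D — Ordovician; E — Cretaceous; span 2092 million years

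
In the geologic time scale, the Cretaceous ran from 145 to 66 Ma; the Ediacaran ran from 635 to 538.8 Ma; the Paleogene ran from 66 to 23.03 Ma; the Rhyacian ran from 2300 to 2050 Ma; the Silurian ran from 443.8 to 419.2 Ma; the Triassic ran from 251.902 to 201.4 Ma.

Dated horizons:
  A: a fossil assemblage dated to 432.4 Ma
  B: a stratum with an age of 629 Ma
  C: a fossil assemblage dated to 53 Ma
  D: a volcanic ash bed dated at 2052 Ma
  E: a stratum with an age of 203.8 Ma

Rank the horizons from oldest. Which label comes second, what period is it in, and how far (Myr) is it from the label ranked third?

Sorted oldest-first by Ma: D (2052), B (629), A (432.4), E (203.8), C (53).
The second oldest is B at 629 Ma, which lies in 635–538.8 Ma: the Ediacaran.
The third oldest is A at 432.4 Ma; separation = |629 − 432.4| = 196.6 Myr.

B, in the Ediacaran; 196.6 million years to A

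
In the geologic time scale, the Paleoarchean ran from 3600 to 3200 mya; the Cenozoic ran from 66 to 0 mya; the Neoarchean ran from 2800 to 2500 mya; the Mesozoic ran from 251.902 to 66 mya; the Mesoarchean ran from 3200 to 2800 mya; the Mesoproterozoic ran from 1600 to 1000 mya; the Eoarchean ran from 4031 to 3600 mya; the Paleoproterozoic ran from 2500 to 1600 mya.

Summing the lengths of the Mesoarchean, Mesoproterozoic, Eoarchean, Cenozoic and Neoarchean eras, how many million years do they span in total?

1797 million years

Each duration: Mesoarchean = 400; Mesoproterozoic = 600; Eoarchean = 431; Cenozoic = 66; Neoarchean = 300.
Sum: 400 + 600 + 431 + 66 + 300 = 1797 Myr.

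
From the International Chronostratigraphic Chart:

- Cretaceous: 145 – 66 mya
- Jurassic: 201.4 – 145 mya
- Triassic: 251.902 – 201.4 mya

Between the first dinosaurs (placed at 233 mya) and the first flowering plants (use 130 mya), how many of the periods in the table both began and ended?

1

233 Ma sits inside the Triassic (251.902–201.4) and 130 Ma inside the Cretaceous (145–66); neither of those is wholly between the two dates.
The listed periods lying completely between them are Jurassic — 1 in all.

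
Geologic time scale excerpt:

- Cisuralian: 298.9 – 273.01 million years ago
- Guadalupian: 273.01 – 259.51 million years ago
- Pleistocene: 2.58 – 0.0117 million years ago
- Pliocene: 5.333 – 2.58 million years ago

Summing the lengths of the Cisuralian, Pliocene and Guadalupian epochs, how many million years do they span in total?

Each duration: Cisuralian = 25.89; Pliocene = 2.753; Guadalupian = 13.5.
Sum: 25.89 + 2.753 + 13.5 = 42.143 Myr.

42.143 million years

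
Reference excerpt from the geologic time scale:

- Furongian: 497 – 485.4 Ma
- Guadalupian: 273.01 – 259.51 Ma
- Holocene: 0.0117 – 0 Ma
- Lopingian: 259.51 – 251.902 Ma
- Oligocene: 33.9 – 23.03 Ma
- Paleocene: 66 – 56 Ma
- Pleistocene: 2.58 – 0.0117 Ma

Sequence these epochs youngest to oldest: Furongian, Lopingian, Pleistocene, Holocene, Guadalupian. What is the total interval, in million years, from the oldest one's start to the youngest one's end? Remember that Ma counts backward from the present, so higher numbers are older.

From the excerpt: Furongian 497–485.4; Lopingian 259.51–251.902; Pleistocene 2.58–0.0117; Holocene 0.0117–0; Guadalupian 273.01–259.51 (Ma).
Larger Ma is earlier, so the oldest is Furongian and the youngest is Holocene; youngest to oldest: Holocene, Pleistocene, Lopingian, Guadalupian, Furongian.
Oldest start 497 minus youngest end 0 gives 497 Myr overall.

Holocene → Pleistocene → Lopingian → Guadalupian → Furongian; total span 497 Myr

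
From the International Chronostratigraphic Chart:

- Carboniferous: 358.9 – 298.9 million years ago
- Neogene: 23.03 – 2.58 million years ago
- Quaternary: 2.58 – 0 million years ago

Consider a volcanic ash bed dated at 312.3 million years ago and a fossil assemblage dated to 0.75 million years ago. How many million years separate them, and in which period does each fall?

Elapsed time: 312.3 − 0.75 = 311.55 Myr.
312.3 Ma lies within 358.9–298.9 Ma: Carboniferous.
0.75 Ma lies within 2.58–0 Ma: Quaternary.

311.55 million years apart; the first in the Carboniferous, the second in the Quaternary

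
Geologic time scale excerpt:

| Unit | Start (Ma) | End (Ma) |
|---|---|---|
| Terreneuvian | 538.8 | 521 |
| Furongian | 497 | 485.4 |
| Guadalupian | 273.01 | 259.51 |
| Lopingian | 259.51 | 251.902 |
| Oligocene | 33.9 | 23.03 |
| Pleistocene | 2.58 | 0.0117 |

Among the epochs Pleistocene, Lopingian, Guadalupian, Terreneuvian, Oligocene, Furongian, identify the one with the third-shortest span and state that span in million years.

Oligocene, 10.87 million years

Durations: Pleistocene 2.5683; Lopingian 7.608; Guadalupian 13.5; Terreneuvian 17.8; Oligocene 10.87; Furongian 11.6 Myr.
Sorted shortest-first: Pleistocene (2.5683), Lopingian (7.608), Oligocene (10.87), Furongian (11.6), Guadalupian (13.5), Terreneuvian (17.8).
The third shortest is Oligocene at 10.87 Myr.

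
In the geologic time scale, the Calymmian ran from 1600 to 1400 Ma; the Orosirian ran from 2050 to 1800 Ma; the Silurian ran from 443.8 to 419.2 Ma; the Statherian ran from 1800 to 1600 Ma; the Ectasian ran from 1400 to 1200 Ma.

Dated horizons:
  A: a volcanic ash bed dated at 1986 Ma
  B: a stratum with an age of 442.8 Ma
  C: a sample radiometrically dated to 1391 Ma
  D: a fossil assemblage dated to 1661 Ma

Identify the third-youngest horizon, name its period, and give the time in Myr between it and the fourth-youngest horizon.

D, in the Statherian; 325 million years to A

Smaller Ma means younger, so youngest first: B 442.8 < C 1391 < D 1661 < A 1986.
Counting 3 along gives D (1661 Ma); the excerpt puts that inside the Statherian, 1800–1600 Ma.
Next in line is A (1986 Ma), and 1986 − 1661 = 325 Myr.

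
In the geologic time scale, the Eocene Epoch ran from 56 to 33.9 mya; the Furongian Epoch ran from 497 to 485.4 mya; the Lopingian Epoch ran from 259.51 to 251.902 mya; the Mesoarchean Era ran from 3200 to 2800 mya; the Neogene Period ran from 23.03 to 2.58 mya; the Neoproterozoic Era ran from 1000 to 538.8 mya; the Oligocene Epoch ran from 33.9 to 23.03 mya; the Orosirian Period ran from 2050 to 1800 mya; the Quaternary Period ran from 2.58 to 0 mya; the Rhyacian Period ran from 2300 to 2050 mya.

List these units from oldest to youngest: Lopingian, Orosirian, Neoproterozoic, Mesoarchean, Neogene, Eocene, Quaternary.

Mesoarchean → Orosirian → Neoproterozoic → Lopingian → Eocene → Neogene → Quaternary

Read off each span (Ma): Lopingian 259.51–251.902; Orosirian 2050–1800; Neoproterozoic 1000–538.8; Mesoarchean 3200–2800; Neogene 23.03–2.58; Eocene 56–33.9; Quaternary 2.58–0.
Larger Ma is older, so oldest→youngest is Mesoarchean, Orosirian, Neoproterozoic, Lopingian, Eocene, Neogene, Quaternary.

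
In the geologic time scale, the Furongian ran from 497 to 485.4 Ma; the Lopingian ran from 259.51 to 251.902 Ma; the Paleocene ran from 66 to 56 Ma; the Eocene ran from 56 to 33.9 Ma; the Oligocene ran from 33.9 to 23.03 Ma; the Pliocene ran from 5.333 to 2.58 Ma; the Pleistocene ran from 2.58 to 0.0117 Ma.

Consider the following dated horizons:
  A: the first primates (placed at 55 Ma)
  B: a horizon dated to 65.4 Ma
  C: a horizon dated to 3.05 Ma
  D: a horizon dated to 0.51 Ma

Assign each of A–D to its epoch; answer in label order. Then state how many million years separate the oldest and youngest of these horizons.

A: 55 Ma lies in 56–33.9 Ma, so Eocene.
B: 65.4 Ma lies in 66–56 Ma, so Paleocene.
C: 3.05 Ma lies in 5.333–2.58 Ma, so Pliocene.
D: 0.51 Ma lies in 2.58–0.0117 Ma, so Pleistocene.
Oldest = 65.4 Ma, youngest = 0.51 Ma → span 64.89 Myr.

A — Eocene; B — Paleocene; C — Pliocene; D — Pleistocene; span 64.89 million years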